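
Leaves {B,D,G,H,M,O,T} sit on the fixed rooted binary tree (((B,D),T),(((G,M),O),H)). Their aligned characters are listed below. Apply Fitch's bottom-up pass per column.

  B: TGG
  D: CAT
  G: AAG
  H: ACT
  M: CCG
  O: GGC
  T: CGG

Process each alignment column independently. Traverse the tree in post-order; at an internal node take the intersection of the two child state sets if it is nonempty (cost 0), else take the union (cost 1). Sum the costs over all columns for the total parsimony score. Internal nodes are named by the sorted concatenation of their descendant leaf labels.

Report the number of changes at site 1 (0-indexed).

4

site 0, node BD: B={T} ∪ D={C} → {C,T} (+1)
site 0, node BDT: BD={C,T} ∩ T={C} → {C} (+0)
site 0, node GM: G={A} ∪ M={C} → {A,C} (+1)
site 0, node GMO: GM={A,C} ∪ O={G} → {A,C,G} (+1)
site 0, node GHMO: GMO={A,C,G} ∩ H={A} → {A} (+0)
site 0, node BDGHMOT: BDT={C} ∪ GHMO={A} → {A,C} (+1)
site 1, node BD: B={G} ∪ D={A} → {A,G} (+1)
site 1, node BDT: BD={A,G} ∩ T={G} → {G} (+0)
site 1, node GM: G={A} ∪ M={C} → {A,C} (+1)
site 1, node GMO: GM={A,C} ∪ O={G} → {A,C,G} (+1)
site 1, node GHMO: GMO={A,C,G} ∩ H={C} → {C} (+0)
site 1, node BDGHMOT: BDT={G} ∪ GHMO={C} → {C,G} (+1)
site 2, node BD: B={G} ∪ D={T} → {G,T} (+1)
site 2, node BDT: BD={G,T} ∩ T={G} → {G} (+0)
site 2, node GM: G={G} ∩ M={G} → {G} (+0)
site 2, node GMO: GM={G} ∪ O={C} → {C,G} (+1)
site 2, node GHMO: GMO={C,G} ∪ H={T} → {C,G,T} (+1)
site 2, node BDGHMOT: BDT={G} ∩ GHMO={C,G,T} → {G} (+0)
per-site changes: [4, 4, 3]; total = 11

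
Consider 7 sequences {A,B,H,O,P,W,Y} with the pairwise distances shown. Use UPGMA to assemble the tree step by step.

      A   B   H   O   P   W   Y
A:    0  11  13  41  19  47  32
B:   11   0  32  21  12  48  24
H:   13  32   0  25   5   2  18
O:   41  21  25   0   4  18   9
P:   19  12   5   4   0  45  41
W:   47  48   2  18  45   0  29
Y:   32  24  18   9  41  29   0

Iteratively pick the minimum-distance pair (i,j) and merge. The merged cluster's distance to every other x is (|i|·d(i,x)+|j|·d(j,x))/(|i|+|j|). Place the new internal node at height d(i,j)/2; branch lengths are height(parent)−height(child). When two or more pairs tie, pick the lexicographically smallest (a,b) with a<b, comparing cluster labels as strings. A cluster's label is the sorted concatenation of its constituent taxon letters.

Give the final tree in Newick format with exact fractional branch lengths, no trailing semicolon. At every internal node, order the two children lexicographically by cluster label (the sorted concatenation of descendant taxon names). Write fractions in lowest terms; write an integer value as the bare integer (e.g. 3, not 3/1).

(((A:11/2,B:11/2):49/8,(O:2,P:2):77/8):5/2,((H:1,W:1):43/4,Y:47/4):19/8)

iteration 1: select H,W (d=2); attach at lengths (1, 1); label the merged cluster HW
  updated: d(A,HW)=30, d(B,HW)=40, d(HW,O)=43/2, d(HW,P)=25, d(HW,Y)=47/2
iteration 2: select O,P (d=4); attach at lengths (2, 2); label the merged cluster OP
  updated: d(A,OP)=30, d(B,OP)=33/2, d(HW,OP)=93/4, d(OP,Y)=25
iteration 3: select A,B (d=11); attach at lengths (11/2, 11/2); label the merged cluster AB
  updated: d(AB,HW)=35, d(AB,OP)=93/4, d(AB,Y)=28
iteration 4: select AB,OP (d=93/4); attach at lengths (49/8, 77/8); label the merged cluster ABOP
  updated: d(ABOP,HW)=233/8, d(ABOP,Y)=53/2
iteration 5: select HW,Y (d=47/2); attach at lengths (43/4, 47/4); label the merged cluster HWY
  updated: d(ABOP,HWY)=113/4
iteration 6: select ABOP,HWY (d=113/4); attach at lengths (5/2, 19/8); label the merged cluster ABHOPWY
final tree: (((A:11/2,B:11/2):49/8,(O:2,P:2):77/8):5/2,((H:1,W:1):43/4,Y:47/4):19/8)
total length: 481/8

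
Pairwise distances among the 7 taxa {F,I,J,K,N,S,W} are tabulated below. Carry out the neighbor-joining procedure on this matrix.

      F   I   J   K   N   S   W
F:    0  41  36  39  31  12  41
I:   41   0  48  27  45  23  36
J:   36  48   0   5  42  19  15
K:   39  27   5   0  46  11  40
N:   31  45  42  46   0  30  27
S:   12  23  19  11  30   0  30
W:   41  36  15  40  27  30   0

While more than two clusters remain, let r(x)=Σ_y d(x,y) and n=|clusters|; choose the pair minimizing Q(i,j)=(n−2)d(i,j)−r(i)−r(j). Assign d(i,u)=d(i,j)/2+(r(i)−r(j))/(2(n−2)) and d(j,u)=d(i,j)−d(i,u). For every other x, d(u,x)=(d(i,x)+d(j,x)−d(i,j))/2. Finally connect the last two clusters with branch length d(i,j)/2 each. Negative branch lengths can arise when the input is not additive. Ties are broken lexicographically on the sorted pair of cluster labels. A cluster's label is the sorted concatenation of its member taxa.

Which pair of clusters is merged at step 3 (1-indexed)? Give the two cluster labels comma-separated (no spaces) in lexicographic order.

step 1: merge (J,K) at d=5, Q=-308; branch lengths J→11/5, K→14/5; new cluster JK
  updated: d(F,JK)=35, d(I,JK)=35, d(JK,N)=83/2, d(JK,S)=25/2, d(JK,W)=25
step 2: merge (N,W) at d=27, Q=-451/2; branch lengths N→247/16, W→185/16; new cluster NW
  updated: d(F,NW)=45/2, d(I,NW)=27, d(JK,NW)=79/4, d(NW,S)=33/2
step 3: merge (F,S) at d=12, Q=-277/2; branch lengths F→55/4, S→-7/4; new cluster FS
  updated: d(FS,I)=26, d(FS,JK)=71/4, d(FS,NW)=27/2
step 4: merge (FS,JK) at d=71/4, Q=-377/4; branch lengths FS→81/16, JK→203/16; new cluster FJKS
  updated: d(FJKS,I)=173/8, d(FJKS,NW)=31/4
step 5: merge (FJKS,I) at d=173/8, Q=-451/8; branch lengths FJKS→19/16, I→327/16; new cluster FIJKS
  updated: d(FIJKS,NW)=105/16
step 6: merge (FIJKS,NW) at d=105/16; branch lengths FIJKS→105/32, NW→105/32; new cluster FIJKNSW
final tree: ((((F:55/4,S:-7/4):81/16,(J:11/5,K:14/5):203/16):19/16,I:327/16):105/32,(N:247/16,W:185/16):105/32)
total length: 1439/16

F,S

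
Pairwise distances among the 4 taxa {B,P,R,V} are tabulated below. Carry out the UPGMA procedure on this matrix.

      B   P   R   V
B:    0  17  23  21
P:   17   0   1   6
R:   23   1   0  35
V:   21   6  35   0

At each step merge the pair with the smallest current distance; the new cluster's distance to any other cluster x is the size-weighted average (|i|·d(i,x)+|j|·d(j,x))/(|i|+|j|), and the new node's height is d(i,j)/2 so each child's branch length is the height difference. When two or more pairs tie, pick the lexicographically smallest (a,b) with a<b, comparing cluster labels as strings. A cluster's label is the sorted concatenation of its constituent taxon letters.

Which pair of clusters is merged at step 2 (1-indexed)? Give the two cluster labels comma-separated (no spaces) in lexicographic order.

B,PR

iteration 1: select P,R (d=1); attach at lengths (1/2, 1/2); label the merged cluster PR
  updated: d(B,PR)=20, d(PR,V)=41/2
iteration 2: select B,PR (d=20); attach at lengths (10, 19/2); label the merged cluster BPR
  updated: d(BPR,V)=62/3
iteration 3: select BPR,V (d=62/3); attach at lengths (1/3, 31/3); label the merged cluster BPRV
final tree: ((B:10,(P:1/2,R:1/2):19/2):1/3,V:31/3)
total length: 187/6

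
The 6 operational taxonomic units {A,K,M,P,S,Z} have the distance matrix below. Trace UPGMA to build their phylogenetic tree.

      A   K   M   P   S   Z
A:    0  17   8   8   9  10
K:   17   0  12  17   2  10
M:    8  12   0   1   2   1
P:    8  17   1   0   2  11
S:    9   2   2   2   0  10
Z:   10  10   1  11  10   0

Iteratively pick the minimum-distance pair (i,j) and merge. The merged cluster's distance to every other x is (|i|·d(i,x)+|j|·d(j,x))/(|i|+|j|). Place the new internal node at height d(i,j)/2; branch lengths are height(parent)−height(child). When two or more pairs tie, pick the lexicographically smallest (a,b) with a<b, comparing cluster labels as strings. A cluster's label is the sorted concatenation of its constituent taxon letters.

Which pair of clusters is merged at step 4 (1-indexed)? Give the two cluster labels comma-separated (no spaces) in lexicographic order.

1. join M+P (d=1) ⇒ MP; edges |M|=1/2, |P|=1/2
  updated: d(A,MP)=8, d(K,MP)=29/2, d(MP,S)=2, d(MP,Z)=6
2. join K+S (d=2) ⇒ KS; edges |K|=1, |S|=1
  updated: d(A,KS)=13, d(KS,MP)=33/4, d(KS,Z)=10
3. join MP+Z (d=6) ⇒ MPZ; edges |MP|=5/2, |Z|=3
  updated: d(A,MPZ)=26/3, d(KS,MPZ)=53/6
4. join A+MPZ (d=26/3) ⇒ AMPZ; edges |A|=13/3, |MPZ|=4/3
  updated: d(AMPZ,KS)=79/8
5. join AMPZ+KS (d=79/8) ⇒ AKMPSZ; edges |AMPZ|=29/48, |KS|=63/16
final tree: ((A:13/3,((M:1/2,P:1/2):5/2,Z:3):4/3):29/48,(K:1,S:1):63/16)
total length: 449/24

A,MPZ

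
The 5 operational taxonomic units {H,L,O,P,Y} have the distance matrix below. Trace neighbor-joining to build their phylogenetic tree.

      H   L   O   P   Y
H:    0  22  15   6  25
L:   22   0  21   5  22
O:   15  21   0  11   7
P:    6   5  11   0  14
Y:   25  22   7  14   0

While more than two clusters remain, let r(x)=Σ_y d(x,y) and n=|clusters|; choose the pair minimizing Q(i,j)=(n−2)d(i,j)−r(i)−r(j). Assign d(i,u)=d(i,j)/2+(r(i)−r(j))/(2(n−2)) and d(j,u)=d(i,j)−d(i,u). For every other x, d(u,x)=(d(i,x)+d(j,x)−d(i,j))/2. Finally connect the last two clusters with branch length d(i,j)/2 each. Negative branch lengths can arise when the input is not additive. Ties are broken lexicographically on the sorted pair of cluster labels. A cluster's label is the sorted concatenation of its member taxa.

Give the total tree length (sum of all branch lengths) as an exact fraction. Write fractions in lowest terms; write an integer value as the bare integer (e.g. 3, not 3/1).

1. join O+Y (d=7, Q=-101) ⇒ OY; edges |O|=7/6, |Y|=35/6
  updated: d(H,OY)=33/2, d(L,OY)=18, d(OY,P)=9
2. join H+OY (d=33/2, Q=-55) ⇒ HOY; edges |H|=17/2, |OY|=8
  updated: d(HOY,L)=47/4, d(HOY,P)=-3/4
3. join HOY+L (d=47/4, Q=-16) ⇒ HLOY; edges |HOY|=3, |L|=35/4
  updated: d(HLOY,P)=-15/4
4. join HLOY+P (d=-15/4) ⇒ HLOPY; edges |HLOY|=-15/8, |P|=-15/8
final tree: (((H:17/2,(O:7/6,Y:35/6):8):3,L:35/4):-15/8,P:-15/8)
total length: 63/2

63/2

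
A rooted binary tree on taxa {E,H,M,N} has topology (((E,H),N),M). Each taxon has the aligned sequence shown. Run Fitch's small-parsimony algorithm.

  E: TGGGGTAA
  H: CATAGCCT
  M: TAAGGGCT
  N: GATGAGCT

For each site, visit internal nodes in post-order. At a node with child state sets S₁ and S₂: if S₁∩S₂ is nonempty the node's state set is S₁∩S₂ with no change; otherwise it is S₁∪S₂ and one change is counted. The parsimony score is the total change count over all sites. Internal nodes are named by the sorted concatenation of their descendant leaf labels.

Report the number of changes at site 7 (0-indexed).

1

EH@0: {T} ∪ {C} = {C,T} (union, +1)
EHN@0: {C,T} ∪ {G} = {C,G,T} (union, +1)
EHMN@0: {C,G,T} ∩ {T} = {T} (intersection, +0)
EH@1: {G} ∪ {A} = {A,G} (union, +1)
EHN@1: {A,G} ∩ {A} = {A} (intersection, +0)
EHMN@1: {A} ∩ {A} = {A} (intersection, +0)
EH@2: {G} ∪ {T} = {G,T} (union, +1)
EHN@2: {G,T} ∩ {T} = {T} (intersection, +0)
EHMN@2: {T} ∪ {A} = {A,T} (union, +1)
EH@3: {G} ∪ {A} = {A,G} (union, +1)
EHN@3: {A,G} ∩ {G} = {G} (intersection, +0)
EHMN@3: {G} ∩ {G} = {G} (intersection, +0)
EH@4: {G} ∩ {G} = {G} (intersection, +0)
EHN@4: {G} ∪ {A} = {A,G} (union, +1)
EHMN@4: {A,G} ∩ {G} = {G} (intersection, +0)
EH@5: {T} ∪ {C} = {C,T} (union, +1)
EHN@5: {C,T} ∪ {G} = {C,G,T} (union, +1)
EHMN@5: {C,G,T} ∩ {G} = {G} (intersection, +0)
EH@6: {A} ∪ {C} = {A,C} (union, +1)
EHN@6: {A,C} ∩ {C} = {C} (intersection, +0)
EHMN@6: {C} ∩ {C} = {C} (intersection, +0)
EH@7: {A} ∪ {T} = {A,T} (union, +1)
EHN@7: {A,T} ∩ {T} = {T} (intersection, +0)
EHMN@7: {T} ∩ {T} = {T} (intersection, +0)
per-site changes: [2, 1, 2, 1, 1, 2, 1, 1]; total = 11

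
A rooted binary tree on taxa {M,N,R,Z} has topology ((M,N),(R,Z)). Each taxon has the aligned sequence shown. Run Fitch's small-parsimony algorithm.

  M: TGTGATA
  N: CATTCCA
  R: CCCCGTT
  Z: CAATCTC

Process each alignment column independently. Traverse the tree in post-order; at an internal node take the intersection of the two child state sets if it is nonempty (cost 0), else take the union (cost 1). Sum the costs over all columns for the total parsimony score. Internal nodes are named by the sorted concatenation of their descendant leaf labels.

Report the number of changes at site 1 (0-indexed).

[col 0] MN: children M:{T}, N:{C} ∪→ {C,T}; cost 1
[col 0] RZ: children R:{C}, Z:{C} ∩→ {C}; cost 0
[col 0] MNRZ: children MN:{C,T}, RZ:{C} ∩→ {C}; cost 0
[col 1] MN: children M:{G}, N:{A} ∪→ {A,G}; cost 1
[col 1] RZ: children R:{C}, Z:{A} ∪→ {A,C}; cost 1
[col 1] MNRZ: children MN:{A,G}, RZ:{A,C} ∩→ {A}; cost 0
[col 2] MN: children M:{T}, N:{T} ∩→ {T}; cost 0
[col 2] RZ: children R:{C}, Z:{A} ∪→ {A,C}; cost 1
[col 2] MNRZ: children MN:{T}, RZ:{A,C} ∪→ {A,C,T}; cost 1
[col 3] MN: children M:{G}, N:{T} ∪→ {G,T}; cost 1
[col 3] RZ: children R:{C}, Z:{T} ∪→ {C,T}; cost 1
[col 3] MNRZ: children MN:{G,T}, RZ:{C,T} ∩→ {T}; cost 0
[col 4] MN: children M:{A}, N:{C} ∪→ {A,C}; cost 1
[col 4] RZ: children R:{G}, Z:{C} ∪→ {C,G}; cost 1
[col 4] MNRZ: children MN:{A,C}, RZ:{C,G} ∩→ {C}; cost 0
[col 5] MN: children M:{T}, N:{C} ∪→ {C,T}; cost 1
[col 5] RZ: children R:{T}, Z:{T} ∩→ {T}; cost 0
[col 5] MNRZ: children MN:{C,T}, RZ:{T} ∩→ {T}; cost 0
[col 6] MN: children M:{A}, N:{A} ∩→ {A}; cost 0
[col 6] RZ: children R:{T}, Z:{C} ∪→ {C,T}; cost 1
[col 6] MNRZ: children MN:{A}, RZ:{C,T} ∪→ {A,C,T}; cost 1
per-site changes: [1, 2, 2, 2, 2, 1, 2]; total = 12

2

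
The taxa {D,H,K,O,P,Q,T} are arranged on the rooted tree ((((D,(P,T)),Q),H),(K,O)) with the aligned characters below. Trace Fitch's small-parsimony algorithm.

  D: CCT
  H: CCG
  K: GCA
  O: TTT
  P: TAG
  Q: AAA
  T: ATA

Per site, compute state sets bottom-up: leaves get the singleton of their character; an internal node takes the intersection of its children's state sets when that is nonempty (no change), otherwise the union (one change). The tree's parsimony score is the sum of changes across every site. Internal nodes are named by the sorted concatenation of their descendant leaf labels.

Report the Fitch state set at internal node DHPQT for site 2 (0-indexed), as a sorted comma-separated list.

[col 0] PT: children P:{T}, T:{A} ∪→ {A,T}; cost 1
[col 0] DPT: children D:{C}, PT:{A,T} ∪→ {A,C,T}; cost 1
[col 0] DPQT: children DPT:{A,C,T}, Q:{A} ∩→ {A}; cost 0
[col 0] DHPQT: children DPQT:{A}, H:{C} ∪→ {A,C}; cost 1
[col 0] KO: children K:{G}, O:{T} ∪→ {G,T}; cost 1
[col 0] DHKOPQT: children DHPQT:{A,C}, KO:{G,T} ∪→ {A,C,G,T}; cost 1
[col 1] PT: children P:{A}, T:{T} ∪→ {A,T}; cost 1
[col 1] DPT: children D:{C}, PT:{A,T} ∪→ {A,C,T}; cost 1
[col 1] DPQT: children DPT:{A,C,T}, Q:{A} ∩→ {A}; cost 0
[col 1] DHPQT: children DPQT:{A}, H:{C} ∪→ {A,C}; cost 1
[col 1] KO: children K:{C}, O:{T} ∪→ {C,T}; cost 1
[col 1] DHKOPQT: children DHPQT:{A,C}, KO:{C,T} ∩→ {C}; cost 0
[col 2] PT: children P:{G}, T:{A} ∪→ {A,G}; cost 1
[col 2] DPT: children D:{T}, PT:{A,G} ∪→ {A,G,T}; cost 1
[col 2] DPQT: children DPT:{A,G,T}, Q:{A} ∩→ {A}; cost 0
[col 2] DHPQT: children DPQT:{A}, H:{G} ∪→ {A,G}; cost 1
[col 2] KO: children K:{A}, O:{T} ∪→ {A,T}; cost 1
[col 2] DHKOPQT: children DHPQT:{A,G}, KO:{A,T} ∩→ {A}; cost 0
per-site changes: [5, 4, 4]; total = 13

A,G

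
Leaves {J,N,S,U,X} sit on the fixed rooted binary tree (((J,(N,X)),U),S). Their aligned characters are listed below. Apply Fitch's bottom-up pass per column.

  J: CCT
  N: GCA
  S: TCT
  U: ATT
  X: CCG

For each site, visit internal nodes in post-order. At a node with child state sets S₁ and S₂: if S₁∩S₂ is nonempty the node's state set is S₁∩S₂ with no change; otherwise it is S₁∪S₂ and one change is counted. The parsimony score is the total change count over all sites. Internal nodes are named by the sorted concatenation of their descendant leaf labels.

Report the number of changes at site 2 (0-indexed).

[col 0] NX: children N:{G}, X:{C} ∪→ {C,G}; cost 1
[col 0] JNX: children J:{C}, NX:{C,G} ∩→ {C}; cost 0
[col 0] JNUX: children JNX:{C}, U:{A} ∪→ {A,C}; cost 1
[col 0] JNSUX: children JNUX:{A,C}, S:{T} ∪→ {A,C,T}; cost 1
[col 1] NX: children N:{C}, X:{C} ∩→ {C}; cost 0
[col 1] JNX: children J:{C}, NX:{C} ∩→ {C}; cost 0
[col 1] JNUX: children JNX:{C}, U:{T} ∪→ {C,T}; cost 1
[col 1] JNSUX: children JNUX:{C,T}, S:{C} ∩→ {C}; cost 0
[col 2] NX: children N:{A}, X:{G} ∪→ {A,G}; cost 1
[col 2] JNX: children J:{T}, NX:{A,G} ∪→ {A,G,T}; cost 1
[col 2] JNUX: children JNX:{A,G,T}, U:{T} ∩→ {T}; cost 0
[col 2] JNSUX: children JNUX:{T}, S:{T} ∩→ {T}; cost 0
per-site changes: [3, 1, 2]; total = 6

2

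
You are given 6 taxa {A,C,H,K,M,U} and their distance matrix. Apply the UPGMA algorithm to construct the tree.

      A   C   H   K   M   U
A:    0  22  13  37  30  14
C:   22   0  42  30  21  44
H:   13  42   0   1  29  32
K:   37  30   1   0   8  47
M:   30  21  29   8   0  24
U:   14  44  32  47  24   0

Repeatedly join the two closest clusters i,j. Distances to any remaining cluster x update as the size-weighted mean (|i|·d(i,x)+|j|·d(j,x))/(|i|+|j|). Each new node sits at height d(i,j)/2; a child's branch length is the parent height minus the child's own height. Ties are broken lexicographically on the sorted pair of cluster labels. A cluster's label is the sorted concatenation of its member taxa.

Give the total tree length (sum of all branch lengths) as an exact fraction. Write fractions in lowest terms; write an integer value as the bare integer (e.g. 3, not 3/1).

step 1: merge (H,K) at d=1; branch lengths H→1/2, K→1/2; new cluster HK
  updated: d(A,HK)=25, d(C,HK)=36, d(HK,M)=37/2, d(HK,U)=79/2
step 2: merge (A,U) at d=14; branch lengths A→7, U→7; new cluster AU
  updated: d(AU,C)=33, d(AU,HK)=129/4, d(AU,M)=27
step 3: merge (HK,M) at d=37/2; branch lengths HK→35/4, M→37/4; new cluster HKM
  updated: d(AU,HKM)=61/2, d(C,HKM)=31
step 4: merge (AU,HKM) at d=61/2; branch lengths AU→33/4, HKM→6; new cluster AHKMU
  updated: d(AHKMU,C)=159/5
step 5: merge (AHKMU,C) at d=159/5; branch lengths AHKMU→13/20, C→159/10; new cluster ACHKMU
final tree: (((A:7,U:7):33/4,((H:1/2,K:1/2):35/4,M:37/4):6):13/20,C:159/10)
total length: 319/5

319/5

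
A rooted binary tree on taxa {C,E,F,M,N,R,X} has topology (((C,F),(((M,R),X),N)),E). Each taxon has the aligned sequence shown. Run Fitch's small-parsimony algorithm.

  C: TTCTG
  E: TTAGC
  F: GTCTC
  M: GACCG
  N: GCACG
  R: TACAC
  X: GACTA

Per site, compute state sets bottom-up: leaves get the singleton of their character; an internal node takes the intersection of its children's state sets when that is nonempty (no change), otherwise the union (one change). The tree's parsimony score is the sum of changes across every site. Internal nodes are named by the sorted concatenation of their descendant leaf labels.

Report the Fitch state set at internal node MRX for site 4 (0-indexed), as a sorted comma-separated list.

site 0, node CF: C={T} ∪ F={G} → {G,T} (+1)
site 0, node MR: M={G} ∪ R={T} → {G,T} (+1)
site 0, node MRX: MR={G,T} ∩ X={G} → {G} (+0)
site 0, node MNRX: MRX={G} ∩ N={G} → {G} (+0)
site 0, node CFMNRX: CF={G,T} ∩ MNRX={G} → {G} (+0)
site 0, node CEFMNRX: CFMNRX={G} ∪ E={T} → {G,T} (+1)
site 1, node CF: C={T} ∩ F={T} → {T} (+0)
site 1, node MR: M={A} ∩ R={A} → {A} (+0)
site 1, node MRX: MR={A} ∩ X={A} → {A} (+0)
site 1, node MNRX: MRX={A} ∪ N={C} → {A,C} (+1)
site 1, node CFMNRX: CF={T} ∪ MNRX={A,C} → {A,C,T} (+1)
site 1, node CEFMNRX: CFMNRX={A,C,T} ∩ E={T} → {T} (+0)
site 2, node CF: C={C} ∩ F={C} → {C} (+0)
site 2, node MR: M={C} ∩ R={C} → {C} (+0)
site 2, node MRX: MR={C} ∩ X={C} → {C} (+0)
site 2, node MNRX: MRX={C} ∪ N={A} → {A,C} (+1)
site 2, node CFMNRX: CF={C} ∩ MNRX={A,C} → {C} (+0)
site 2, node CEFMNRX: CFMNRX={C} ∪ E={A} → {A,C} (+1)
site 3, node CF: C={T} ∩ F={T} → {T} (+0)
site 3, node MR: M={C} ∪ R={A} → {A,C} (+1)
site 3, node MRX: MR={A,C} ∪ X={T} → {A,C,T} (+1)
site 3, node MNRX: MRX={A,C,T} ∩ N={C} → {C} (+0)
site 3, node CFMNRX: CF={T} ∪ MNRX={C} → {C,T} (+1)
site 3, node CEFMNRX: CFMNRX={C,T} ∪ E={G} → {C,G,T} (+1)
site 4, node CF: C={G} ∪ F={C} → {C,G} (+1)
site 4, node MR: M={G} ∪ R={C} → {C,G} (+1)
site 4, node MRX: MR={C,G} ∪ X={A} → {A,C,G} (+1)
site 4, node MNRX: MRX={A,C,G} ∩ N={G} → {G} (+0)
site 4, node CFMNRX: CF={C,G} ∩ MNRX={G} → {G} (+0)
site 4, node CEFMNRX: CFMNRX={G} ∪ E={C} → {C,G} (+1)
per-site changes: [3, 2, 2, 4, 4]; total = 15

A,C,G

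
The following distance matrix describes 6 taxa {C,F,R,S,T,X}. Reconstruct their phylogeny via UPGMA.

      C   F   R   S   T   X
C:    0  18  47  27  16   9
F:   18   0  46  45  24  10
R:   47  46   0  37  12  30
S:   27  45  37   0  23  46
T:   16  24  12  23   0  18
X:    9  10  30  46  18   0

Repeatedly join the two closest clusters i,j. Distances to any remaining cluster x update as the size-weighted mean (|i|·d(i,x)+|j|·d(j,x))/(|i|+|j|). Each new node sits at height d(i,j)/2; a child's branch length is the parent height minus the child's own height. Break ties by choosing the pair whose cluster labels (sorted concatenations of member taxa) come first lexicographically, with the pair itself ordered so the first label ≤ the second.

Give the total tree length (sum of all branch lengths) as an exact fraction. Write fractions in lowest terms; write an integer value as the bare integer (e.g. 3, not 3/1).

step 1: merge (C,X) at d=9; branch lengths C→9/2, X→9/2; new cluster CX
  updated: d(CX,F)=14, d(CX,R)=77/2, d(CX,S)=73/2, d(CX,T)=17
step 2: merge (R,T) at d=12; branch lengths R→6, T→6; new cluster RT
  updated: d(CX,RT)=111/4, d(F,RT)=35, d(RT,S)=30
step 3: merge (CX,F) at d=14; branch lengths CX→5/2, F→7; new cluster CFX
  updated: d(CFX,RT)=181/6, d(CFX,S)=118/3
step 4: merge (RT,S) at d=30; branch lengths RT→9, S→15; new cluster RST
  updated: d(CFX,RST)=299/9
step 5: merge (CFX,RST) at d=299/9; branch lengths CFX→173/18, RST→29/18; new cluster CFRSTX
final tree: (((C:9/2,X:9/2):5/2,F:7):173/18,((R:6,T:6):9,S:15):29/18)
total length: 1183/18

1183/18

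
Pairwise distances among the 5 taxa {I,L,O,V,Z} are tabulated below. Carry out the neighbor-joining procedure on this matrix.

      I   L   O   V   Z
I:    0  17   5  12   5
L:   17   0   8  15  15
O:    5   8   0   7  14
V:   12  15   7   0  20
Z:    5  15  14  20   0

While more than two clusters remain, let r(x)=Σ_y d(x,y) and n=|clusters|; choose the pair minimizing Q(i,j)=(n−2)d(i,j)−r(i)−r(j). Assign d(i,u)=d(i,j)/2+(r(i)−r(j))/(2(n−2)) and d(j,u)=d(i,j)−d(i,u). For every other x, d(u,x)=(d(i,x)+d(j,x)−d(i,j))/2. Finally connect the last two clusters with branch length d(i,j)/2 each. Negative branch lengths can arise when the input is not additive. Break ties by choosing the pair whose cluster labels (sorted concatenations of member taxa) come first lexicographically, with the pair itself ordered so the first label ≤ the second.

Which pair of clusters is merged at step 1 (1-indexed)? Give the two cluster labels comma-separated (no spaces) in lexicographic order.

I,Z

1. join I+Z (d=5, Q=-78) ⇒ IZ; edges |I|=0, |Z|=5
  updated: d(IZ,L)=27/2, d(IZ,O)=7, d(IZ,V)=27/2
2. join IZ+L (d=27/2, Q=-87/2) ⇒ ILZ; edges |IZ|=49/8, |L|=59/8
  updated: d(ILZ,O)=3/4, d(ILZ,V)=15/2
3. join ILZ+O (d=3/4, Q=-61/4) ⇒ ILOZ; edges |ILZ|=5/8, |O|=1/8
  updated: d(ILOZ,V)=55/8
4. join ILOZ+V (d=55/8) ⇒ ILOVZ; edges |ILOZ|=55/16, |V|=55/16
final tree: ((((I:0,Z:5):49/8,L:59/8):5/8,O:1/8):55/16,V:55/16)
total length: 209/8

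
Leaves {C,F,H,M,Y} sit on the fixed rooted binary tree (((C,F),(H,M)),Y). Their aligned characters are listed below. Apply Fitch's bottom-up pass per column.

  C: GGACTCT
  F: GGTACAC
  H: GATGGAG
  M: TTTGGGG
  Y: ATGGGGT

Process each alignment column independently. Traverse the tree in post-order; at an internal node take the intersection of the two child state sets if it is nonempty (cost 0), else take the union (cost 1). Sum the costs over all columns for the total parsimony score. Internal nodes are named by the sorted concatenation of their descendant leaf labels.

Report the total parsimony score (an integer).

site 0, node CF: C={G} ∩ F={G} → {G} (+0)
site 0, node HM: H={G} ∪ M={T} → {G,T} (+1)
site 0, node CFHM: CF={G} ∩ HM={G,T} → {G} (+0)
site 0, node CFHMY: CFHM={G} ∪ Y={A} → {A,G} (+1)
site 1, node CF: C={G} ∩ F={G} → {G} (+0)
site 1, node HM: H={A} ∪ M={T} → {A,T} (+1)
site 1, node CFHM: CF={G} ∪ HM={A,T} → {A,G,T} (+1)
site 1, node CFHMY: CFHM={A,G,T} ∩ Y={T} → {T} (+0)
site 2, node CF: C={A} ∪ F={T} → {A,T} (+1)
site 2, node HM: H={T} ∩ M={T} → {T} (+0)
site 2, node CFHM: CF={A,T} ∩ HM={T} → {T} (+0)
site 2, node CFHMY: CFHM={T} ∪ Y={G} → {G,T} (+1)
site 3, node CF: C={C} ∪ F={A} → {A,C} (+1)
site 3, node HM: H={G} ∩ M={G} → {G} (+0)
site 3, node CFHM: CF={A,C} ∪ HM={G} → {A,C,G} (+1)
site 3, node CFHMY: CFHM={A,C,G} ∩ Y={G} → {G} (+0)
site 4, node CF: C={T} ∪ F={C} → {C,T} (+1)
site 4, node HM: H={G} ∩ M={G} → {G} (+0)
site 4, node CFHM: CF={C,T} ∪ HM={G} → {C,G,T} (+1)
site 4, node CFHMY: CFHM={C,G,T} ∩ Y={G} → {G} (+0)
site 5, node CF: C={C} ∪ F={A} → {A,C} (+1)
site 5, node HM: H={A} ∪ M={G} → {A,G} (+1)
site 5, node CFHM: CF={A,C} ∩ HM={A,G} → {A} (+0)
site 5, node CFHMY: CFHM={A} ∪ Y={G} → {A,G} (+1)
site 6, node CF: C={T} ∪ F={C} → {C,T} (+1)
site 6, node HM: H={G} ∩ M={G} → {G} (+0)
site 6, node CFHM: CF={C,T} ∪ HM={G} → {C,G,T} (+1)
site 6, node CFHMY: CFHM={C,G,T} ∩ Y={T} → {T} (+0)
per-site changes: [2, 2, 2, 2, 2, 3, 2]; total = 15

15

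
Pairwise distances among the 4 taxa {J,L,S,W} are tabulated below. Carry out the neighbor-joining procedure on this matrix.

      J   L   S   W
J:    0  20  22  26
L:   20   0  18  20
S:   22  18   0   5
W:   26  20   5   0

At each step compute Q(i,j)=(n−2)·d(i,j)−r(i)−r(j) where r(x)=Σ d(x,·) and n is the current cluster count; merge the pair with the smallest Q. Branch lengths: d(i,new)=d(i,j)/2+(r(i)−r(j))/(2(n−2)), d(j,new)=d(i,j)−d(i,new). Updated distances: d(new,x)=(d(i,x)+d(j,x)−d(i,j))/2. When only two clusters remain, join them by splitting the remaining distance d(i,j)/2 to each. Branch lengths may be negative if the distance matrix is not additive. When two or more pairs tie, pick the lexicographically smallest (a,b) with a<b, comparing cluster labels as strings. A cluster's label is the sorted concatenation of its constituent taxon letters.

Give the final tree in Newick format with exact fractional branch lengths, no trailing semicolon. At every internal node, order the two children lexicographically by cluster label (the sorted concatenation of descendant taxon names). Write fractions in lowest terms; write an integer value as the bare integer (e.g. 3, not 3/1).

(((J:25/2,L:15/2):9,S:1):2,W:2)

iteration 1: select J,L (d=20, Q=-86); attach at lengths (25/2, 15/2); label the merged cluster JL
  updated: d(JL,S)=10, d(JL,W)=13
iteration 2: select JL,S (d=10, Q=-28); attach at lengths (9, 1); label the merged cluster JLS
  updated: d(JLS,W)=4
iteration 3: select JLS,W (d=4); attach at lengths (2, 2); label the merged cluster JLSW
final tree: (((J:25/2,L:15/2):9,S:1):2,W:2)
total length: 34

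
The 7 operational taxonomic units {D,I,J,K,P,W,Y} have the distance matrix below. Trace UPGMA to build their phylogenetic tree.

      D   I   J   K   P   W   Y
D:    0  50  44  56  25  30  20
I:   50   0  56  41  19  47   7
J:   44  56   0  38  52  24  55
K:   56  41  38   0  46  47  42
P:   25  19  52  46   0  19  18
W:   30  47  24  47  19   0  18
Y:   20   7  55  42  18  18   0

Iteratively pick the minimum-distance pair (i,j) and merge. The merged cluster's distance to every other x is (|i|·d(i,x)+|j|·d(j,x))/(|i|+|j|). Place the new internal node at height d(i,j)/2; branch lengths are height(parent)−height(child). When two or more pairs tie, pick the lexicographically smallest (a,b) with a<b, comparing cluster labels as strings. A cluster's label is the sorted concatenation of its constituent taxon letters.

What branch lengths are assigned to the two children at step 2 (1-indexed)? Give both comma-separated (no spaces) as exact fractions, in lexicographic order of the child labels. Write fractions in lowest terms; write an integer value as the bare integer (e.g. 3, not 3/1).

23/4,37/4

step 1: merge (I,Y) at d=7; branch lengths I→7/2, Y→7/2; new cluster IY
  updated: d(D,IY)=35, d(IY,J)=111/2, d(IY,K)=83/2, d(IY,P)=37/2, d(IY,W)=65/2
step 2: merge (IY,P) at d=37/2; branch lengths IY→23/4, P→37/4; new cluster IPY
  updated: d(D,IPY)=95/3, d(IPY,J)=163/3, d(IPY,K)=43, d(IPY,W)=28
step 3: merge (J,W) at d=24; branch lengths J→12, W→12; new cluster JW
  updated: d(D,JW)=37, d(IPY,JW)=247/6, d(JW,K)=85/2
step 4: merge (D,IPY) at d=95/3; branch lengths D→95/6, IPY→79/12; new cluster DIPY
  updated: d(DIPY,JW)=321/8, d(DIPY,K)=185/4
step 5: merge (DIPY,JW) at d=321/8; branch lengths DIPY→203/48, JW→129/16; new cluster DIJPWY
  updated: d(DIJPWY,K)=45
step 6: merge (DIJPWY,K) at d=45; branch lengths DIJPWY→39/16, K→45/2; new cluster DIJKPWY
final tree: (((D:95/6,((I:7/2,Y:7/2):23/4,P:37/4):79/12):203/48,(J:12,W:12):129/16):39/16,K:45/2)
total length: 5071/48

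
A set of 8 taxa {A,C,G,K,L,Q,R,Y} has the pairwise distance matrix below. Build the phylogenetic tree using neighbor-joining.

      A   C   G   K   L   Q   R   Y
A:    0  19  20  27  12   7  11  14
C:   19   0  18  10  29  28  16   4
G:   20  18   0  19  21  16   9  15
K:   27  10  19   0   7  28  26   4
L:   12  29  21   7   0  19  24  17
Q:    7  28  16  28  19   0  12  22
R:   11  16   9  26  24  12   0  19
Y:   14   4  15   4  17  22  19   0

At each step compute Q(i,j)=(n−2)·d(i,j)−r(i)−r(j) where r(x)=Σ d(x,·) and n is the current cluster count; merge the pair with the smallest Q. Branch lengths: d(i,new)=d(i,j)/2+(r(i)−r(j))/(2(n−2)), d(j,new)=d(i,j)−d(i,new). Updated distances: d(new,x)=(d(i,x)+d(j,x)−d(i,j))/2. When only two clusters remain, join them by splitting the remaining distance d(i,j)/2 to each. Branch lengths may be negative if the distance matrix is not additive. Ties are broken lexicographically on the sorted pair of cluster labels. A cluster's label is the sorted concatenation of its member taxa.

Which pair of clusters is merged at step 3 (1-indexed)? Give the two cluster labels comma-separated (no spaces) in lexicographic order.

CY,KL

iteration 1: select K,L (d=7, Q=-208); attach at lengths (17/6, 25/6); label the merged cluster KL
  updated: d(A,KL)=16, d(C,KL)=16, d(G,KL)=33/2, d(KL,Q)=20, d(KL,R)=43/2, d(KL,Y)=7
iteration 2: select C,Y (d=4, Q=-162); attach at lengths (4, 0); label the merged cluster CY
  updated: d(A,CY)=29/2, d(CY,G)=29/2, d(CY,KL)=19/2, d(CY,Q)=23, d(CY,R)=31/2
iteration 3: select CY,KL (d=19/2, Q=-245/2); attach at lengths (63/16, 89/16); label the merged cluster CKLY
  updated: d(A,CKLY)=21/2, d(CKLY,G)=43/4, d(CKLY,Q)=67/4, d(CKLY,R)=55/4
iteration 4: select A,Q (d=7, Q=-317/4); attach at lengths (71/24, 97/24); label the merged cluster AQ
  updated: d(AQ,CKLY)=81/8, d(AQ,G)=29/2, d(AQ,R)=8
iteration 5: select AQ,R (d=8, Q=-379/8); attach at lengths (143/32, 113/32); label the merged cluster AQR
  updated: d(AQR,CKLY)=127/16, d(AQR,G)=31/4
iteration 6: select AQR,CKLY (d=127/16, Q=-423/16); attach at lengths (79/32, 175/32); label the merged cluster ACKLQRY
  updated: d(ACKLQRY,G)=169/32
iteration 7: select ACKLQRY,G (d=169/32); attach at lengths (169/64, 169/64); label the merged cluster ACGKLQRY
final tree: ((((A:71/24,Q:97/24):143/32,R:113/32):79/32,((C:4,Y:0):63/16,(K:17/6,L:25/6):89/16):175/32):169/64,G:169/64)
total length: 1559/32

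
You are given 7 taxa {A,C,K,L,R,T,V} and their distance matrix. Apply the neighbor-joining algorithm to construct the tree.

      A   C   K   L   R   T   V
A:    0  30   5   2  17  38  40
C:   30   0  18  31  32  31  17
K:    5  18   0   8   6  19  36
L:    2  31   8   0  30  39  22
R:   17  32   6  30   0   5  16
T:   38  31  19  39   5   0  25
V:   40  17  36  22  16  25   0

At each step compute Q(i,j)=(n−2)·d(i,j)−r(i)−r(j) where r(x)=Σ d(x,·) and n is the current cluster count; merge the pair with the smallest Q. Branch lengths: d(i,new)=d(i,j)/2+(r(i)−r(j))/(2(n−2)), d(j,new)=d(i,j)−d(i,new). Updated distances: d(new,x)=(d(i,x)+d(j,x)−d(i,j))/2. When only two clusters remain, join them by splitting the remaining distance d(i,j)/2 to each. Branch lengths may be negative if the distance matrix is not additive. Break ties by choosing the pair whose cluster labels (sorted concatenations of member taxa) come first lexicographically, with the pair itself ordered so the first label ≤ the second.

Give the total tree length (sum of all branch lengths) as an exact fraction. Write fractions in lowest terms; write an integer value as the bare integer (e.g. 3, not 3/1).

857/16

1. join A+L (d=2, Q=-254) ⇒ AL; edges |A|=1, |L|=1
  updated: d(AL,C)=59/2, d(AL,K)=11/2, d(AL,R)=45/2, d(AL,T)=75/2, d(AL,V)=30
2. join AL+K (d=11/2, Q=-375/2) ⇒ AKL; edges |AL|=125/16, |K|=-37/16
  updated: d(AKL,C)=21, d(AKL,R)=23/2, d(AKL,T)=51/2, d(AKL,V)=121/4
3. join C+V (d=17, Q=-553/4) ⇒ CV; edges |C|=85/8, |V|=51/8
  updated: d(AKL,CV)=137/8, d(CV,R)=31/2, d(CV,T)=39/2
4. join AKL+CV (d=137/8, Q=-72) ⇒ ACKLV; edges |AKL|=145/16, |CV|=129/16
  updated: d(ACKLV,R)=79/16, d(ACKLV,T)=223/16
5. join ACKLV+R (d=79/16, Q=-191/8) ⇒ ACKLRV; edges |ACKLV|=111/16, |R|=-2
  updated: d(ACKLRV,T)=7
6. join ACKLRV+T (d=7) ⇒ ACKLRTV; edges |ACKLRV|=7/2, |T|=7/2
final tree: (((((A:1,L:1):125/16,K:-37/16):145/16,(C:85/8,V:51/8):129/16):111/16,R:-2):7/2,T:7/2)
total length: 857/16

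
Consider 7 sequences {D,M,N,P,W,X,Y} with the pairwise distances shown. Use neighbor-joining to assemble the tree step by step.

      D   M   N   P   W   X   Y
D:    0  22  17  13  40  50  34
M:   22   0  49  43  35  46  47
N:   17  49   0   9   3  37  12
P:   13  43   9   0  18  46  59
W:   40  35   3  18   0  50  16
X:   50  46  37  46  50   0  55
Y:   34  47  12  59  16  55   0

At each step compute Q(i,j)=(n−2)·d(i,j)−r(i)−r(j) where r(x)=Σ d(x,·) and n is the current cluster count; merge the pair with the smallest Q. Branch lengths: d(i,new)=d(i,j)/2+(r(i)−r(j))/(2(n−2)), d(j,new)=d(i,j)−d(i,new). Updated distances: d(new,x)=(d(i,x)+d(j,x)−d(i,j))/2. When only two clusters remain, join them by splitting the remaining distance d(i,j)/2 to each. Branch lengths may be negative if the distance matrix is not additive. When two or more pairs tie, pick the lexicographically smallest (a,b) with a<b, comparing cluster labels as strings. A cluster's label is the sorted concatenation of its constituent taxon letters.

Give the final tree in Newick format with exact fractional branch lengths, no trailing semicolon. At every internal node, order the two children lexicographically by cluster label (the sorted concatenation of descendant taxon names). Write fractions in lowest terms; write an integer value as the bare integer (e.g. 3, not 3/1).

iteration 1: select D,M (d=22, Q=-308); attach at lengths (22/5, 88/5); label the merged cluster DM
  updated: d(DM,N)=22, d(DM,P)=17, d(DM,W)=53/2, d(DM,X)=37, d(DM,Y)=59/2
iteration 2: select W,Y (d=16, Q=-221); attach at lengths (3/4, 61/4); label the merged cluster WY
  updated: d(DM,WY)=20, d(N,WY)=-1/2, d(P,WY)=61/2, d(WY,X)=89/2
iteration 3: select N,WY (d=-1/2, Q=-327/2); attach at lengths (-19/4, 17/4); label the merged cluster NWY
  updated: d(DM,NWY)=85/4, d(NWY,P)=20, d(NWY,X)=41
iteration 4: select DM,X (d=37, Q=-501/4); attach at lengths (101/16, 491/16); label the merged cluster DMX
  updated: d(DMX,NWY)=101/8, d(DMX,P)=13
iteration 5: select DMX,NWY (d=101/8, Q=-365/8); attach at lengths (45/16, 157/16); label the merged cluster DMNWXY
  updated: d(DMNWXY,P)=163/16
iteration 6: select DMNWXY,P (d=163/16); attach at lengths (163/32, 163/32); label the merged cluster DMNPWXY
final tree: ((((D:22/5,M:88/5):101/16,X:491/16):45/16,(N:-19/4,(W:3/4,Y:61/4):17/4):157/16):163/32,P:163/32)
total length: 1557/16

((((D:22/5,M:88/5):101/16,X:491/16):45/16,(N:-19/4,(W:3/4,Y:61/4):17/4):157/16):163/32,P:163/32)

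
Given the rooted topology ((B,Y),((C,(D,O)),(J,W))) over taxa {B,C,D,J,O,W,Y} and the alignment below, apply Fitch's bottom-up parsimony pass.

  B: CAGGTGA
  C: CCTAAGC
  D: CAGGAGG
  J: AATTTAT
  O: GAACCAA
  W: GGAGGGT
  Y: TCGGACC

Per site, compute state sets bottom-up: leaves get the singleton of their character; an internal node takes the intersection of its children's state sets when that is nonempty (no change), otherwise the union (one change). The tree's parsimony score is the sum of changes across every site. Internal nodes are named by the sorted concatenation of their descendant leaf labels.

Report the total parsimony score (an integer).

25

site 0, node BY: B={C} ∪ Y={T} → {C,T} (+1)
site 0, node DO: D={C} ∪ O={G} → {C,G} (+1)
site 0, node CDO: C={C} ∩ DO={C,G} → {C} (+0)
site 0, node JW: J={A} ∪ W={G} → {A,G} (+1)
site 0, node CDJOW: CDO={C} ∪ JW={A,G} → {A,C,G} (+1)
site 0, node BCDJOWY: BY={C,T} ∩ CDJOW={A,C,G} → {C} (+0)
site 1, node BY: B={A} ∪ Y={C} → {A,C} (+1)
site 1, node DO: D={A} ∩ O={A} → {A} (+0)
site 1, node CDO: C={C} ∪ DO={A} → {A,C} (+1)
site 1, node JW: J={A} ∪ W={G} → {A,G} (+1)
site 1, node CDJOW: CDO={A,C} ∩ JW={A,G} → {A} (+0)
site 1, node BCDJOWY: BY={A,C} ∩ CDJOW={A} → {A} (+0)
site 2, node BY: B={G} ∩ Y={G} → {G} (+0)
site 2, node DO: D={G} ∪ O={A} → {A,G} (+1)
site 2, node CDO: C={T} ∪ DO={A,G} → {A,G,T} (+1)
site 2, node JW: J={T} ∪ W={A} → {A,T} (+1)
site 2, node CDJOW: CDO={A,G,T} ∩ JW={A,T} → {A,T} (+0)
site 2, node BCDJOWY: BY={G} ∪ CDJOW={A,T} → {A,G,T} (+1)
site 3, node BY: B={G} ∩ Y={G} → {G} (+0)
site 3, node DO: D={G} ∪ O={C} → {C,G} (+1)
site 3, node CDO: C={A} ∪ DO={C,G} → {A,C,G} (+1)
site 3, node JW: J={T} ∪ W={G} → {G,T} (+1)
site 3, node CDJOW: CDO={A,C,G} ∩ JW={G,T} → {G} (+0)
site 3, node BCDJOWY: BY={G} ∩ CDJOW={G} → {G} (+0)
site 4, node BY: B={T} ∪ Y={A} → {A,T} (+1)
site 4, node DO: D={A} ∪ O={C} → {A,C} (+1)
site 4, node CDO: C={A} ∩ DO={A,C} → {A} (+0)
site 4, node JW: J={T} ∪ W={G} → {G,T} (+1)
site 4, node CDJOW: CDO={A} ∪ JW={G,T} → {A,G,T} (+1)
site 4, node BCDJOWY: BY={A,T} ∩ CDJOW={A,G,T} → {A,T} (+0)
site 5, node BY: B={G} ∪ Y={C} → {C,G} (+1)
site 5, node DO: D={G} ∪ O={A} → {A,G} (+1)
site 5, node CDO: C={G} ∩ DO={A,G} → {G} (+0)
site 5, node JW: J={A} ∪ W={G} → {A,G} (+1)
site 5, node CDJOW: CDO={G} ∩ JW={A,G} → {G} (+0)
site 5, node BCDJOWY: BY={C,G} ∩ CDJOW={G} → {G} (+0)
site 6, node BY: B={A} ∪ Y={C} → {A,C} (+1)
site 6, node DO: D={G} ∪ O={A} → {A,G} (+1)
site 6, node CDO: C={C} ∪ DO={A,G} → {A,C,G} (+1)
site 6, node JW: J={T} ∩ W={T} → {T} (+0)
site 6, node CDJOW: CDO={A,C,G} ∪ JW={T} → {A,C,G,T} (+1)
site 6, node BCDJOWY: BY={A,C} ∩ CDJOW={A,C,G,T} → {A,C} (+0)
per-site changes: [4, 3, 4, 3, 4, 3, 4]; total = 25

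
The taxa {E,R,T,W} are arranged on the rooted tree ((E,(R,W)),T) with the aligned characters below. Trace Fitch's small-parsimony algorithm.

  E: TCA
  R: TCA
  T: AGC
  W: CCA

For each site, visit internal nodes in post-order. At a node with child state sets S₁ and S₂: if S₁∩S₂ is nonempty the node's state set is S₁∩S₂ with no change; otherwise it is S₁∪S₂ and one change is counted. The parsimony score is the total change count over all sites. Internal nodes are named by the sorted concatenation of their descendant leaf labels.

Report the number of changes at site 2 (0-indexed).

1

site 0, node RW: R={T} ∪ W={C} → {C,T} (+1)
site 0, node ERW: E={T} ∩ RW={C,T} → {T} (+0)
site 0, node ERTW: ERW={T} ∪ T={A} → {A,T} (+1)
site 1, node RW: R={C} ∩ W={C} → {C} (+0)
site 1, node ERW: E={C} ∩ RW={C} → {C} (+0)
site 1, node ERTW: ERW={C} ∪ T={G} → {C,G} (+1)
site 2, node RW: R={A} ∩ W={A} → {A} (+0)
site 2, node ERW: E={A} ∩ RW={A} → {A} (+0)
site 2, node ERTW: ERW={A} ∪ T={C} → {A,C} (+1)
per-site changes: [2, 1, 1]; total = 4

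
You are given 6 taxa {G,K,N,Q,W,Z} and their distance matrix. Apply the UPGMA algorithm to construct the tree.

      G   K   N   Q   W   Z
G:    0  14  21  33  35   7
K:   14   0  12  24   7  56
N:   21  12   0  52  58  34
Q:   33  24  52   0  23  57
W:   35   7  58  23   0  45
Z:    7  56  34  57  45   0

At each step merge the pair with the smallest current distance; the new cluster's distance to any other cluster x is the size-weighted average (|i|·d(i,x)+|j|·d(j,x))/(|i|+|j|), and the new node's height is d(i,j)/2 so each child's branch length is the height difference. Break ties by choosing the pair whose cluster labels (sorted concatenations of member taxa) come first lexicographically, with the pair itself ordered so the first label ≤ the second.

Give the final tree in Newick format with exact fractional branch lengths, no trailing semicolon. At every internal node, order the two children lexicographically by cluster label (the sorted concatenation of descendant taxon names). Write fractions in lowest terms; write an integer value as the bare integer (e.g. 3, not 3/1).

step 1: merge (G,Z) at d=7; branch lengths G→7/2, Z→7/2; new cluster GZ
  updated: d(GZ,K)=35, d(GZ,N)=55/2, d(GZ,Q)=45, d(GZ,W)=40
step 2: merge (K,W) at d=7; branch lengths K→7/2, W→7/2; new cluster KW
  updated: d(GZ,KW)=75/2, d(KW,N)=35, d(KW,Q)=47/2
step 3: merge (KW,Q) at d=47/2; branch lengths KW→33/4, Q→47/4; new cluster KQW
  updated: d(GZ,KQW)=40, d(KQW,N)=122/3
step 4: merge (GZ,N) at d=55/2; branch lengths GZ→41/4, N→55/4; new cluster GNZ
  updated: d(GNZ,KQW)=362/9
step 5: merge (GNZ,KQW) at d=362/9; branch lengths GNZ→229/36, KQW→301/36; new cluster GKNQWZ
final tree: (((G:7/2,Z:7/2):41/4,N:55/4):229/36,((K:7/2,W:7/2):33/4,Q:47/4):301/36)
total length: 1309/18

(((G:7/2,Z:7/2):41/4,N:55/4):229/36,((K:7/2,W:7/2):33/4,Q:47/4):301/36)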